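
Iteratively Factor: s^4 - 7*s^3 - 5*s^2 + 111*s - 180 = (s - 3)*(s^3 - 4*s^2 - 17*s + 60) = (s - 3)*(s + 4)*(s^2 - 8*s + 15) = (s - 5)*(s - 3)*(s + 4)*(s - 3)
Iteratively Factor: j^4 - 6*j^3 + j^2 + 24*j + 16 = (j - 4)*(j^3 - 2*j^2 - 7*j - 4) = (j - 4)^2*(j^2 + 2*j + 1) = (j - 4)^2*(j + 1)*(j + 1)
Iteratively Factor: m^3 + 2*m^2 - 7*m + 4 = (m - 1)*(m^2 + 3*m - 4) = (m - 1)^2*(m + 4)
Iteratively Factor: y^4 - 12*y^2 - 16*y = (y)*(y^3 - 12*y - 16) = y*(y - 4)*(y^2 + 4*y + 4) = y*(y - 4)*(y + 2)*(y + 2)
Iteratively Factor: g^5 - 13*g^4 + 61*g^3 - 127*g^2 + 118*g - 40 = (g - 4)*(g^4 - 9*g^3 + 25*g^2 - 27*g + 10) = (g - 5)*(g - 4)*(g^3 - 4*g^2 + 5*g - 2) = (g - 5)*(g - 4)*(g - 2)*(g^2 - 2*g + 1) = (g - 5)*(g - 4)*(g - 2)*(g - 1)*(g - 1)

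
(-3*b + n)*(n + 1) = -3*b*n - 3*b + n^2 + n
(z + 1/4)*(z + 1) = z^2 + 5*z/4 + 1/4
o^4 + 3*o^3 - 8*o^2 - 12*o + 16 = (o - 2)*(o - 1)*(o + 2)*(o + 4)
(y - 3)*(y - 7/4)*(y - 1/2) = y^3 - 21*y^2/4 + 61*y/8 - 21/8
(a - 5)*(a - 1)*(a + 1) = a^3 - 5*a^2 - a + 5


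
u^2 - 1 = (u - 1)*(u + 1)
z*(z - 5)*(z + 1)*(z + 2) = z^4 - 2*z^3 - 13*z^2 - 10*z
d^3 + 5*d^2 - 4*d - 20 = (d - 2)*(d + 2)*(d + 5)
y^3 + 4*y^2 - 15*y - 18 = (y - 3)*(y + 1)*(y + 6)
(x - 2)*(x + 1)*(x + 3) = x^3 + 2*x^2 - 5*x - 6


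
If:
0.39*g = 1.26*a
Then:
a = 0.30952380952381*g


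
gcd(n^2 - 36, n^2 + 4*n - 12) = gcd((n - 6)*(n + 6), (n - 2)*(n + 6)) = n + 6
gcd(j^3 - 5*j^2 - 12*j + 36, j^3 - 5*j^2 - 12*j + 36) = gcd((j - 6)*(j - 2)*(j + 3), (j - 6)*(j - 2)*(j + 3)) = j^3 - 5*j^2 - 12*j + 36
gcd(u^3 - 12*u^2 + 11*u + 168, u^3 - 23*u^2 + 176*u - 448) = u^2 - 15*u + 56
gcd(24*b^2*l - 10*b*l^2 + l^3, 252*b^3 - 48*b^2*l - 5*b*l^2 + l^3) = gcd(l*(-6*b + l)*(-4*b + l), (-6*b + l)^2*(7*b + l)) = 6*b - l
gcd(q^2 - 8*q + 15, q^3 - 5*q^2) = q - 5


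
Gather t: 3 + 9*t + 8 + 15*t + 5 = 24*t + 16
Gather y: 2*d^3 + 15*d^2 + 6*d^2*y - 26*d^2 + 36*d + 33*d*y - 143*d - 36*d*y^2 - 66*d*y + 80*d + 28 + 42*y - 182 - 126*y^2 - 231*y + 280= 2*d^3 - 11*d^2 - 27*d + y^2*(-36*d - 126) + y*(6*d^2 - 33*d - 189) + 126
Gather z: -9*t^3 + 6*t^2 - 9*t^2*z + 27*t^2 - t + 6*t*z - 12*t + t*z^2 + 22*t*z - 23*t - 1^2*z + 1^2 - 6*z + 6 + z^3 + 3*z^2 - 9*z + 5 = -9*t^3 + 33*t^2 - 36*t + z^3 + z^2*(t + 3) + z*(-9*t^2 + 28*t - 16) + 12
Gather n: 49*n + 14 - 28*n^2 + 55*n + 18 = -28*n^2 + 104*n + 32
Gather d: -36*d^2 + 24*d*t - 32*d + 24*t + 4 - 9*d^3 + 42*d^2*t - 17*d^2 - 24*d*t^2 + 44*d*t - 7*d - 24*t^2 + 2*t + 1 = -9*d^3 + d^2*(42*t - 53) + d*(-24*t^2 + 68*t - 39) - 24*t^2 + 26*t + 5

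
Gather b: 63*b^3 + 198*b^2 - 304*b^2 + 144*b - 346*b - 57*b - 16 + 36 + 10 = 63*b^3 - 106*b^2 - 259*b + 30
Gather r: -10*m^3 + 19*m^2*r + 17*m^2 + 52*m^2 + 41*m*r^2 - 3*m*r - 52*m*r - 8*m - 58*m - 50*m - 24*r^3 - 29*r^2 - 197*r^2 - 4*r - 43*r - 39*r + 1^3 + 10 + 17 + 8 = -10*m^3 + 69*m^2 - 116*m - 24*r^3 + r^2*(41*m - 226) + r*(19*m^2 - 55*m - 86) + 36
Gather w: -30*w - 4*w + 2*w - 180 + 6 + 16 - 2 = -32*w - 160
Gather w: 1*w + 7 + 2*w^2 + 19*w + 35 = 2*w^2 + 20*w + 42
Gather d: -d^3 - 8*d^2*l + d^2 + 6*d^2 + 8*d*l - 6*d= -d^3 + d^2*(7 - 8*l) + d*(8*l - 6)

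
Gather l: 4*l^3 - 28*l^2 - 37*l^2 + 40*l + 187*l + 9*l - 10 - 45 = 4*l^3 - 65*l^2 + 236*l - 55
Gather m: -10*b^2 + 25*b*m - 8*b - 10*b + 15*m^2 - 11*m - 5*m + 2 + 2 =-10*b^2 - 18*b + 15*m^2 + m*(25*b - 16) + 4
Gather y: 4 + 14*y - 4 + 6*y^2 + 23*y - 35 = 6*y^2 + 37*y - 35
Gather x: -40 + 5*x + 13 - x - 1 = 4*x - 28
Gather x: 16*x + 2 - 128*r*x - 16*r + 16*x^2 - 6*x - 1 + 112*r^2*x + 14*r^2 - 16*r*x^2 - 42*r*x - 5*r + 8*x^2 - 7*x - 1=14*r^2 - 21*r + x^2*(24 - 16*r) + x*(112*r^2 - 170*r + 3)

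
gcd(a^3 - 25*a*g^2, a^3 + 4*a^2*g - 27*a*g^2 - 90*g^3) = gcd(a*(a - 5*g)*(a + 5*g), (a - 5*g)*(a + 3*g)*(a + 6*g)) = a - 5*g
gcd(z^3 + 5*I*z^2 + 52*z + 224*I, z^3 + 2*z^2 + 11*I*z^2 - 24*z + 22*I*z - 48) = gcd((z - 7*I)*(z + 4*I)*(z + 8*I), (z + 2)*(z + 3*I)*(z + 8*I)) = z + 8*I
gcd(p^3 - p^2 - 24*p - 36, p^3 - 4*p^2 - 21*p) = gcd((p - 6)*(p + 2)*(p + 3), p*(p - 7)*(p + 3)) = p + 3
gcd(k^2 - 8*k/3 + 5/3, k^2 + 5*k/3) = 1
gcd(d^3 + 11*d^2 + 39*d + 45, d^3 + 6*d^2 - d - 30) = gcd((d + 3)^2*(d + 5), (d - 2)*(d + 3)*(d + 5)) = d^2 + 8*d + 15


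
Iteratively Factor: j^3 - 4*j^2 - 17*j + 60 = (j - 5)*(j^2 + j - 12) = (j - 5)*(j + 4)*(j - 3)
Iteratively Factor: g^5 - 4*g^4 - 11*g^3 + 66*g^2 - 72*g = (g + 4)*(g^4 - 8*g^3 + 21*g^2 - 18*g) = (g - 3)*(g + 4)*(g^3 - 5*g^2 + 6*g) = g*(g - 3)*(g + 4)*(g^2 - 5*g + 6) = g*(g - 3)*(g - 2)*(g + 4)*(g - 3)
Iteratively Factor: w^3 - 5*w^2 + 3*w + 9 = (w - 3)*(w^2 - 2*w - 3) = (w - 3)*(w + 1)*(w - 3)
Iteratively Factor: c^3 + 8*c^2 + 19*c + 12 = (c + 4)*(c^2 + 4*c + 3) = (c + 3)*(c + 4)*(c + 1)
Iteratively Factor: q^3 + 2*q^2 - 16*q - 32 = (q - 4)*(q^2 + 6*q + 8) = (q - 4)*(q + 4)*(q + 2)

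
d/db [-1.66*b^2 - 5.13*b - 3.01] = -3.32*b - 5.13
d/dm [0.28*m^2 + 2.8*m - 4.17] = 0.56*m + 2.8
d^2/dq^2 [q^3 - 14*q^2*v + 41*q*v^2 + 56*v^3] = 6*q - 28*v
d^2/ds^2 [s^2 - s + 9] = 2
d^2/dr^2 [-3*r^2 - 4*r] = -6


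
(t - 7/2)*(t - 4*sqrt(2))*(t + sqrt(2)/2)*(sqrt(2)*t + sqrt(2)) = sqrt(2)*t^4 - 7*t^3 - 5*sqrt(2)*t^3/2 - 15*sqrt(2)*t^2/2 + 35*t^2/2 + 10*sqrt(2)*t + 49*t/2 + 14*sqrt(2)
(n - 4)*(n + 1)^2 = n^3 - 2*n^2 - 7*n - 4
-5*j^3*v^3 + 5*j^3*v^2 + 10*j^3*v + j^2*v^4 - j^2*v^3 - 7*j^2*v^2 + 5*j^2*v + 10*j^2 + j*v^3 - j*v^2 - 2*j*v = (-5*j + v)*(v - 2)*(j*v + 1)*(j*v + j)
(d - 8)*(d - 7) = d^2 - 15*d + 56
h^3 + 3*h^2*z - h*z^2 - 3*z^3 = (h - z)*(h + z)*(h + 3*z)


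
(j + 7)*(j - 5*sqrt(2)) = j^2 - 5*sqrt(2)*j + 7*j - 35*sqrt(2)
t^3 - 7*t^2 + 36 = (t - 6)*(t - 3)*(t + 2)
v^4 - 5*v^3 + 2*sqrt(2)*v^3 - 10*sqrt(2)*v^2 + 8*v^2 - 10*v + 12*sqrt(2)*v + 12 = (v - 3)*(v - 2)*(v + sqrt(2))^2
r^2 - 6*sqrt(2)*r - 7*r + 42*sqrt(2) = (r - 7)*(r - 6*sqrt(2))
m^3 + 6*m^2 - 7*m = m*(m - 1)*(m + 7)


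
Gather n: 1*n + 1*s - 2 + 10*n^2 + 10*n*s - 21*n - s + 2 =10*n^2 + n*(10*s - 20)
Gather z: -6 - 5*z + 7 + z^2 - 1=z^2 - 5*z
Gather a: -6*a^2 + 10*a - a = -6*a^2 + 9*a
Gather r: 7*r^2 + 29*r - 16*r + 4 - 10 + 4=7*r^2 + 13*r - 2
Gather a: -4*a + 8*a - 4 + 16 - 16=4*a - 4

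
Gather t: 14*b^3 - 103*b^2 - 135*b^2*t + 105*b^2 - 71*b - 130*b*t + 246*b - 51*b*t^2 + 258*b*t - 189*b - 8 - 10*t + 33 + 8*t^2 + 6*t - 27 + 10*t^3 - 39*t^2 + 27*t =14*b^3 + 2*b^2 - 14*b + 10*t^3 + t^2*(-51*b - 31) + t*(-135*b^2 + 128*b + 23) - 2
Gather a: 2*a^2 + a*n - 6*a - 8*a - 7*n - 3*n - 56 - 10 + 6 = 2*a^2 + a*(n - 14) - 10*n - 60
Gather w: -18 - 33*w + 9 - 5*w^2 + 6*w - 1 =-5*w^2 - 27*w - 10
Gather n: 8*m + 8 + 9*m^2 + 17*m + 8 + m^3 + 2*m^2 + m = m^3 + 11*m^2 + 26*m + 16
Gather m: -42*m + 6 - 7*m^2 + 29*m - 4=-7*m^2 - 13*m + 2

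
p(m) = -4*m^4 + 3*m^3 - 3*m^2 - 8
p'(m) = -16*m^3 + 9*m^2 - 6*m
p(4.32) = -1215.26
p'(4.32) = -1147.90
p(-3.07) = -478.39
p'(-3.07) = 566.20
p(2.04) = -64.29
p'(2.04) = -110.62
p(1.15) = -14.40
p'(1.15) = -19.33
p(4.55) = -1501.89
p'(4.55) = -1348.12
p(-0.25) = -8.25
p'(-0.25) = 2.31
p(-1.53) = -47.69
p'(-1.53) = 87.55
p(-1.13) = -22.68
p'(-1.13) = 41.36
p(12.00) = -78200.00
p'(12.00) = -26424.00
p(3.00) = -278.00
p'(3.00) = -369.00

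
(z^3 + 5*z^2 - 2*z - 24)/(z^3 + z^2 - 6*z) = (z + 4)/z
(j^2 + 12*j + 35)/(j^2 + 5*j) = (j + 7)/j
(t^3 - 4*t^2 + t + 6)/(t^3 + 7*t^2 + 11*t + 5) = (t^2 - 5*t + 6)/(t^2 + 6*t + 5)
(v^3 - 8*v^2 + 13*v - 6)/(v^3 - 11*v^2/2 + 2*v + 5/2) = 2*(v^2 - 7*v + 6)/(2*v^2 - 9*v - 5)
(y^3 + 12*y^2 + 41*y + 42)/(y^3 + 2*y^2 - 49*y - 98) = (y + 3)/(y - 7)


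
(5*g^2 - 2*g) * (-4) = -20*g^2 + 8*g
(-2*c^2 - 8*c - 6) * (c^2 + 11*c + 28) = -2*c^4 - 30*c^3 - 150*c^2 - 290*c - 168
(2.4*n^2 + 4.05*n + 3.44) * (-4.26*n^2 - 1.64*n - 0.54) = -10.224*n^4 - 21.189*n^3 - 22.5924*n^2 - 7.8286*n - 1.8576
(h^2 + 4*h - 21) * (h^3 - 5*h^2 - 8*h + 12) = h^5 - h^4 - 49*h^3 + 85*h^2 + 216*h - 252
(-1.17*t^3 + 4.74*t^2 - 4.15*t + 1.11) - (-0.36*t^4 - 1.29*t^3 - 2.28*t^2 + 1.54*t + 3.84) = 0.36*t^4 + 0.12*t^3 + 7.02*t^2 - 5.69*t - 2.73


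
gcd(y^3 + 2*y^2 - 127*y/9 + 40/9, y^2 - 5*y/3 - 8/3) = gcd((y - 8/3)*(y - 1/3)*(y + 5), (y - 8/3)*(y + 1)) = y - 8/3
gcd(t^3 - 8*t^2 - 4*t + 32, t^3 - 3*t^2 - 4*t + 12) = t^2 - 4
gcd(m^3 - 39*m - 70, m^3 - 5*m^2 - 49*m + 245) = m - 7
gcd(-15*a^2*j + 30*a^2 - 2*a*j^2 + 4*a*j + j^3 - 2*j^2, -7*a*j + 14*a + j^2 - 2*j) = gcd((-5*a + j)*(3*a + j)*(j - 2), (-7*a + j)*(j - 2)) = j - 2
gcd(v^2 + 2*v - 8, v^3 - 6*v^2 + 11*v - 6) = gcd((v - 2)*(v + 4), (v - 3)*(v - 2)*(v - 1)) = v - 2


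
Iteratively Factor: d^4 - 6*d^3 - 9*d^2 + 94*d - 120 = (d + 4)*(d^3 - 10*d^2 + 31*d - 30) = (d - 5)*(d + 4)*(d^2 - 5*d + 6) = (d - 5)*(d - 3)*(d + 4)*(d - 2)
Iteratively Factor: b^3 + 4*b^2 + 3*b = (b + 1)*(b^2 + 3*b) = (b + 1)*(b + 3)*(b)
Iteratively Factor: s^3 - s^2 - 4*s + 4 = (s - 2)*(s^2 + s - 2) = (s - 2)*(s + 2)*(s - 1)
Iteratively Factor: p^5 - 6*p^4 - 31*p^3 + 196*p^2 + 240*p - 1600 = (p + 4)*(p^4 - 10*p^3 + 9*p^2 + 160*p - 400) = (p + 4)^2*(p^3 - 14*p^2 + 65*p - 100) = (p - 5)*(p + 4)^2*(p^2 - 9*p + 20) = (p - 5)^2*(p + 4)^2*(p - 4)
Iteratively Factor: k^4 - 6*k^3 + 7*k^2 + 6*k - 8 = (k - 2)*(k^3 - 4*k^2 - k + 4) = (k - 2)*(k + 1)*(k^2 - 5*k + 4) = (k - 2)*(k - 1)*(k + 1)*(k - 4)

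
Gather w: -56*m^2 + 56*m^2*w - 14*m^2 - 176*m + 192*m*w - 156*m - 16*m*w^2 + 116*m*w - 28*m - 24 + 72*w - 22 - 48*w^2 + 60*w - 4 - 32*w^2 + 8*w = -70*m^2 - 360*m + w^2*(-16*m - 80) + w*(56*m^2 + 308*m + 140) - 50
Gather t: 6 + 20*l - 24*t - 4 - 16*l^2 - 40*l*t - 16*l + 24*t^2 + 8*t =-16*l^2 + 4*l + 24*t^2 + t*(-40*l - 16) + 2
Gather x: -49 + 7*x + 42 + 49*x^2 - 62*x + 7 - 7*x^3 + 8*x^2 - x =-7*x^3 + 57*x^2 - 56*x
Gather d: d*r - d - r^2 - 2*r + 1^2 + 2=d*(r - 1) - r^2 - 2*r + 3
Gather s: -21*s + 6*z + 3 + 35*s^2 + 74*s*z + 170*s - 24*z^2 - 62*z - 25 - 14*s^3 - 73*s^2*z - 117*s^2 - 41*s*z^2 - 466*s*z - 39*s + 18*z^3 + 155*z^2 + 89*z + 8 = -14*s^3 + s^2*(-73*z - 82) + s*(-41*z^2 - 392*z + 110) + 18*z^3 + 131*z^2 + 33*z - 14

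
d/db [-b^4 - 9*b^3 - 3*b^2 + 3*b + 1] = -4*b^3 - 27*b^2 - 6*b + 3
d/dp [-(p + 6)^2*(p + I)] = (p + 6)*(-3*p - 6 - 2*I)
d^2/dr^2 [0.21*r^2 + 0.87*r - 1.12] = 0.420000000000000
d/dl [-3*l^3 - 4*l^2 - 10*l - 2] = -9*l^2 - 8*l - 10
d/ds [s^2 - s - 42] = 2*s - 1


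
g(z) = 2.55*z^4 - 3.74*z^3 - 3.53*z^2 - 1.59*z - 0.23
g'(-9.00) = -8282.67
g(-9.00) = 19185.16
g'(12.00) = 15923.61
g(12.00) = 45886.45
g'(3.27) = 212.00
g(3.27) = 117.61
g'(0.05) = -1.97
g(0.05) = -0.32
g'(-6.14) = -2742.28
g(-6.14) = 4366.38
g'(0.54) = -7.07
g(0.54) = -2.49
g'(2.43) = 61.36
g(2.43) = 10.31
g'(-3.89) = -744.32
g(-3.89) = 756.59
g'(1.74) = 5.89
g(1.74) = -10.01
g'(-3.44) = -525.29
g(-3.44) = 472.80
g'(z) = 10.2*z^3 - 11.22*z^2 - 7.06*z - 1.59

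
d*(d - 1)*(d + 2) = d^3 + d^2 - 2*d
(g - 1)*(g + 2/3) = g^2 - g/3 - 2/3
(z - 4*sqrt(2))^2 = z^2 - 8*sqrt(2)*z + 32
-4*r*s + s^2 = s*(-4*r + s)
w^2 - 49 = (w - 7)*(w + 7)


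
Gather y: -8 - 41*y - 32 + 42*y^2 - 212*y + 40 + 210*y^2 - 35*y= 252*y^2 - 288*y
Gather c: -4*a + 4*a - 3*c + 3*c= 0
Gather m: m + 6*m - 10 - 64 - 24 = 7*m - 98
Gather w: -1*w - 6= -w - 6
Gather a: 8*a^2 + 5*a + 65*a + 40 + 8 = 8*a^2 + 70*a + 48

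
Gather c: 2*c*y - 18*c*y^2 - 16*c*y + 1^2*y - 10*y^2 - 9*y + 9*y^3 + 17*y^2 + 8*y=c*(-18*y^2 - 14*y) + 9*y^3 + 7*y^2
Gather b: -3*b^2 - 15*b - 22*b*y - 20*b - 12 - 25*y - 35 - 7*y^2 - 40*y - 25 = -3*b^2 + b*(-22*y - 35) - 7*y^2 - 65*y - 72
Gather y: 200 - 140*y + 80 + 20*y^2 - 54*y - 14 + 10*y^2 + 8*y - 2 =30*y^2 - 186*y + 264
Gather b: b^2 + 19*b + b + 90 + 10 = b^2 + 20*b + 100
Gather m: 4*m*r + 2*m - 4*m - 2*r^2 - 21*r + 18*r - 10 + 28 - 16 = m*(4*r - 2) - 2*r^2 - 3*r + 2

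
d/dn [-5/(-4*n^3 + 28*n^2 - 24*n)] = 5*(-3*n^2 + 14*n - 6)/(4*n^2*(n^2 - 7*n + 6)^2)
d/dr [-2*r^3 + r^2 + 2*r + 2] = -6*r^2 + 2*r + 2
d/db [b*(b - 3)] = 2*b - 3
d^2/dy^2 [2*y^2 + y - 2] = 4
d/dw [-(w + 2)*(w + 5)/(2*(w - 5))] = (-w^2 + 10*w + 45)/(2*(w^2 - 10*w + 25))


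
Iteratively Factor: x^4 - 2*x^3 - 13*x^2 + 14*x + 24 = (x + 3)*(x^3 - 5*x^2 + 2*x + 8) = (x - 4)*(x + 3)*(x^2 - x - 2) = (x - 4)*(x - 2)*(x + 3)*(x + 1)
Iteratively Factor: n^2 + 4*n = (n)*(n + 4)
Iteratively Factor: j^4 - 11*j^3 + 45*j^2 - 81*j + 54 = (j - 2)*(j^3 - 9*j^2 + 27*j - 27) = (j - 3)*(j - 2)*(j^2 - 6*j + 9) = (j - 3)^2*(j - 2)*(j - 3)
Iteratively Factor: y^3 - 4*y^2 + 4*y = (y - 2)*(y^2 - 2*y) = y*(y - 2)*(y - 2)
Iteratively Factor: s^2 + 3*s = (s)*(s + 3)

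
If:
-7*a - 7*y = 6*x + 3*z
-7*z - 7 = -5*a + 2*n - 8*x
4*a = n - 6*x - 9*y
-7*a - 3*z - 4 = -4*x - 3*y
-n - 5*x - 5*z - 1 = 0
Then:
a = 82/415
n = 257/83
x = 179/415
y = -13/415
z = -519/415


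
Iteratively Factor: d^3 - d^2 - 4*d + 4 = (d - 1)*(d^2 - 4) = (d - 1)*(d + 2)*(d - 2)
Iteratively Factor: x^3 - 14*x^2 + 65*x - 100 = (x - 4)*(x^2 - 10*x + 25) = (x - 5)*(x - 4)*(x - 5)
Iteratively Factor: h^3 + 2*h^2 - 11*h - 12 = (h + 1)*(h^2 + h - 12) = (h + 1)*(h + 4)*(h - 3)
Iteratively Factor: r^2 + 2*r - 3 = (r - 1)*(r + 3)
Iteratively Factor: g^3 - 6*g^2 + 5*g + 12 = (g + 1)*(g^2 - 7*g + 12) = (g - 3)*(g + 1)*(g - 4)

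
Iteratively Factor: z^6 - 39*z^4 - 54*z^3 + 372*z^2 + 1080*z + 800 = (z - 5)*(z^5 + 5*z^4 - 14*z^3 - 124*z^2 - 248*z - 160) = (z - 5)*(z + 2)*(z^4 + 3*z^3 - 20*z^2 - 84*z - 80) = (z - 5)^2*(z + 2)*(z^3 + 8*z^2 + 20*z + 16) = (z - 5)^2*(z + 2)^2*(z^2 + 6*z + 8) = (z - 5)^2*(z + 2)^2*(z + 4)*(z + 2)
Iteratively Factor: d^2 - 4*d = (d)*(d - 4)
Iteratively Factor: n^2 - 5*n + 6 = (n - 3)*(n - 2)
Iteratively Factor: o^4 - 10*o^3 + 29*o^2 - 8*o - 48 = (o + 1)*(o^3 - 11*o^2 + 40*o - 48) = (o - 4)*(o + 1)*(o^2 - 7*o + 12) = (o - 4)^2*(o + 1)*(o - 3)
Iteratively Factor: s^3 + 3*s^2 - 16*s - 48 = (s + 3)*(s^2 - 16) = (s + 3)*(s + 4)*(s - 4)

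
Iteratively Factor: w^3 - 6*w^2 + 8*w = (w - 2)*(w^2 - 4*w) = (w - 4)*(w - 2)*(w)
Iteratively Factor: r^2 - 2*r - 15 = (r - 5)*(r + 3)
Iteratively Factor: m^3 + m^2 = (m)*(m^2 + m) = m*(m + 1)*(m)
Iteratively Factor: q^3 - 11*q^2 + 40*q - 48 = (q - 4)*(q^2 - 7*q + 12) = (q - 4)*(q - 3)*(q - 4)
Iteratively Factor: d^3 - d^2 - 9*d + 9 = (d + 3)*(d^2 - 4*d + 3) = (d - 3)*(d + 3)*(d - 1)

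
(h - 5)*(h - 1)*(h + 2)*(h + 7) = h^4 + 3*h^3 - 35*h^2 - 39*h + 70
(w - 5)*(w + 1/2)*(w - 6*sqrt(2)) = w^3 - 6*sqrt(2)*w^2 - 9*w^2/2 - 5*w/2 + 27*sqrt(2)*w + 15*sqrt(2)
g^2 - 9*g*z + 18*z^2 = (g - 6*z)*(g - 3*z)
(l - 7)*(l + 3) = l^2 - 4*l - 21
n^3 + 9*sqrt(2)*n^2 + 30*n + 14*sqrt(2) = (n + sqrt(2))^2*(n + 7*sqrt(2))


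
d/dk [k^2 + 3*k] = 2*k + 3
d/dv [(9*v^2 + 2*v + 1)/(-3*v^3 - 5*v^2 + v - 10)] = (27*v^4 + 12*v^3 + 28*v^2 - 170*v - 21)/(9*v^6 + 30*v^5 + 19*v^4 + 50*v^3 + 101*v^2 - 20*v + 100)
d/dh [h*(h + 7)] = 2*h + 7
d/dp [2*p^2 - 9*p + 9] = 4*p - 9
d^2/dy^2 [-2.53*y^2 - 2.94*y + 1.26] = -5.06000000000000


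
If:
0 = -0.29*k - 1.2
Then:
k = -4.14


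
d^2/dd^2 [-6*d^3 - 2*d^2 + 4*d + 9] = -36*d - 4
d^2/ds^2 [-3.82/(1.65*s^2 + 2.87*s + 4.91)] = (20.7999*s^2 + 36.17922*s - 3.82*(3.3*s + 2.87)*(6.6*s + 5.74) + 61.89546)/(1.65*s^2 + 2.87*s + 4.91)^3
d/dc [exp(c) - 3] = exp(c)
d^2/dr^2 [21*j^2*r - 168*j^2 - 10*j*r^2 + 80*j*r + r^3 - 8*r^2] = -20*j + 6*r - 16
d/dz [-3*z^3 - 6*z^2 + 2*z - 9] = -9*z^2 - 12*z + 2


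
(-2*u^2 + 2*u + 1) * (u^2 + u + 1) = -2*u^4 + u^2 + 3*u + 1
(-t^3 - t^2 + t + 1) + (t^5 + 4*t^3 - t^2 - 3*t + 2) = t^5 + 3*t^3 - 2*t^2 - 2*t + 3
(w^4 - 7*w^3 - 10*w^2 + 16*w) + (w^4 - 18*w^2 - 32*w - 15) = 2*w^4 - 7*w^3 - 28*w^2 - 16*w - 15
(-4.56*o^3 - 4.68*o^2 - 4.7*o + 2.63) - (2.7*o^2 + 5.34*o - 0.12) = -4.56*o^3 - 7.38*o^2 - 10.04*o + 2.75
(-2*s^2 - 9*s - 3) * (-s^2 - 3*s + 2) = 2*s^4 + 15*s^3 + 26*s^2 - 9*s - 6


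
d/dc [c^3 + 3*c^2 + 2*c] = 3*c^2 + 6*c + 2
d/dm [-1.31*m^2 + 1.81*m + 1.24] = 1.81 - 2.62*m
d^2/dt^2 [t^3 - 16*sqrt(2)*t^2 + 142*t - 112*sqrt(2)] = 6*t - 32*sqrt(2)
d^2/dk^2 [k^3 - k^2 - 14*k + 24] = 6*k - 2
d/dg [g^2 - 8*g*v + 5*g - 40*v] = 2*g - 8*v + 5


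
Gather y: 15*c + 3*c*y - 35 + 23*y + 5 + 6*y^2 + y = 15*c + 6*y^2 + y*(3*c + 24) - 30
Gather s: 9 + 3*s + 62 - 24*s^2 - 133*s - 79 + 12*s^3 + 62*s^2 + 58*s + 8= 12*s^3 + 38*s^2 - 72*s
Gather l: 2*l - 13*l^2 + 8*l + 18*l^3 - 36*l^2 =18*l^3 - 49*l^2 + 10*l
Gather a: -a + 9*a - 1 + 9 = 8*a + 8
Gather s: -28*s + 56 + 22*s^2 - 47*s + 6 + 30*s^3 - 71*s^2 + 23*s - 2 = 30*s^3 - 49*s^2 - 52*s + 60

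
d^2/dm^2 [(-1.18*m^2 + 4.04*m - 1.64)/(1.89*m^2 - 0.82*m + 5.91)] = (25.20504*m^3 + 43.933428*m^2 - 255.508344*m - 8.84121999999999)/(6.751269*m^6 - 8.787366*m^5 + 67.145841*m^4 - 55.507276*m^3 + 209.963979*m^2 - 85.923126*m + 206.425071)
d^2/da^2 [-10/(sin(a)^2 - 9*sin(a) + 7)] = 10*(4*sin(a)^4 - 27*sin(a)^3 + 47*sin(a)^2 + 117*sin(a) - 148)/(sin(a)^2 - 9*sin(a) + 7)^3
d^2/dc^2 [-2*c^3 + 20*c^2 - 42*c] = 40 - 12*c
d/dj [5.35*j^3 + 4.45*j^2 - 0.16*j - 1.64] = 16.05*j^2 + 8.9*j - 0.16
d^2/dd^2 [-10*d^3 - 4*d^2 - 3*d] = -60*d - 8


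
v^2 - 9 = (v - 3)*(v + 3)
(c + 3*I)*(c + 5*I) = c^2 + 8*I*c - 15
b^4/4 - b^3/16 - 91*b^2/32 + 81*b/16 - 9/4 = (b/4 + 1)*(b - 2)*(b - 3/2)*(b - 3/4)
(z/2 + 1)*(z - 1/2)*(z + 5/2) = z^3/2 + 2*z^2 + 11*z/8 - 5/4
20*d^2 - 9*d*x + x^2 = (-5*d + x)*(-4*d + x)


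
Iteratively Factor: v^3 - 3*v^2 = (v)*(v^2 - 3*v) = v^2*(v - 3)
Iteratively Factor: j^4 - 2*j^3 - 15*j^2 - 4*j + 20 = (j - 1)*(j^3 - j^2 - 16*j - 20) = (j - 5)*(j - 1)*(j^2 + 4*j + 4) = (j - 5)*(j - 1)*(j + 2)*(j + 2)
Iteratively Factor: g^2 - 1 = (g - 1)*(g + 1)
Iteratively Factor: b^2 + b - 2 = (b + 2)*(b - 1)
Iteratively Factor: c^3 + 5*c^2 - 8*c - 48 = (c - 3)*(c^2 + 8*c + 16) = (c - 3)*(c + 4)*(c + 4)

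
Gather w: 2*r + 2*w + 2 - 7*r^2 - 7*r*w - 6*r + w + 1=-7*r^2 - 4*r + w*(3 - 7*r) + 3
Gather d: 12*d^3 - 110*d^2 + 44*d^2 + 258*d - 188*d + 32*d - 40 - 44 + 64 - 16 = 12*d^3 - 66*d^2 + 102*d - 36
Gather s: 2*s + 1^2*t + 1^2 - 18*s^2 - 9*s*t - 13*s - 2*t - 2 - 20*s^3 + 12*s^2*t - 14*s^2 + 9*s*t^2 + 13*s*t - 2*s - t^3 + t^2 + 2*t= -20*s^3 + s^2*(12*t - 32) + s*(9*t^2 + 4*t - 13) - t^3 + t^2 + t - 1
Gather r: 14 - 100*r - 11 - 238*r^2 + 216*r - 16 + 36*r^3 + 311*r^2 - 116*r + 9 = 36*r^3 + 73*r^2 - 4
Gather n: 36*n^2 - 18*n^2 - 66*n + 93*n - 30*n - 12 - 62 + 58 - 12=18*n^2 - 3*n - 28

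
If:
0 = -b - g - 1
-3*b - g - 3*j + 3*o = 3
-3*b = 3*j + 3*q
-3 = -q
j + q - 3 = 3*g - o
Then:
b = 7/5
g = -12/5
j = -22/5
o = -14/5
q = 3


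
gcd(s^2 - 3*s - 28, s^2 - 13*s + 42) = s - 7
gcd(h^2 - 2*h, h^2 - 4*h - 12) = 1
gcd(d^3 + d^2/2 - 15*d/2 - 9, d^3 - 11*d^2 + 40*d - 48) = d - 3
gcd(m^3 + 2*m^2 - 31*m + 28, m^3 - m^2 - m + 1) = m - 1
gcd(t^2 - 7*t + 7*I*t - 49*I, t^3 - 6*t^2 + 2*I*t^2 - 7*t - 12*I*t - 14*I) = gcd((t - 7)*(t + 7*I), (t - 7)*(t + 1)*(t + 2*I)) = t - 7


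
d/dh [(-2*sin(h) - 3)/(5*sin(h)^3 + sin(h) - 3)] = (20*sin(h)^3 + 45*sin(h)^2 + 9)*cos(h)/(5*sin(h)^3 + sin(h) - 3)^2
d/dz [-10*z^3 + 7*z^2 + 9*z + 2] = -30*z^2 + 14*z + 9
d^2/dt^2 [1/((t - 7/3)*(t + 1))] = 6*(9*(t + 1)^2 + 3*(t + 1)*(3*t - 7) + (3*t - 7)^2)/((t + 1)^3*(3*t - 7)^3)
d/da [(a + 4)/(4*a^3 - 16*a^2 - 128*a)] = (4 - a)/(2*a^2*(a^2 - 16*a + 64))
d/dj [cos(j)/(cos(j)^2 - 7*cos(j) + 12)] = (cos(j)^2 - 12)*sin(j)/((cos(j) - 4)^2*(cos(j) - 3)^2)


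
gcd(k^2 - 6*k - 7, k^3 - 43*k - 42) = k^2 - 6*k - 7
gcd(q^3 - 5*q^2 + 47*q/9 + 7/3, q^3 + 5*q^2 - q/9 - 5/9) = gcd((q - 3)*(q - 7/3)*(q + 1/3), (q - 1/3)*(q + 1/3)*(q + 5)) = q + 1/3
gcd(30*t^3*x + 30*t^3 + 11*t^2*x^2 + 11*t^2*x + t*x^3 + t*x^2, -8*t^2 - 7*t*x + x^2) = 1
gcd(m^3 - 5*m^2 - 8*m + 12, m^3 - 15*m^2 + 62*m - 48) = m^2 - 7*m + 6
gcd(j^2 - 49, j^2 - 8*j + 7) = j - 7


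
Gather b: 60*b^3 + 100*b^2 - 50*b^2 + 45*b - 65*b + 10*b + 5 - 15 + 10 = 60*b^3 + 50*b^2 - 10*b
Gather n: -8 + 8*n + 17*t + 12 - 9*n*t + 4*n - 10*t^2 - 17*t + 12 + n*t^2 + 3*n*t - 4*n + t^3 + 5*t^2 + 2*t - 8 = n*(t^2 - 6*t + 8) + t^3 - 5*t^2 + 2*t + 8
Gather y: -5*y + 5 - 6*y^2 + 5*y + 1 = 6 - 6*y^2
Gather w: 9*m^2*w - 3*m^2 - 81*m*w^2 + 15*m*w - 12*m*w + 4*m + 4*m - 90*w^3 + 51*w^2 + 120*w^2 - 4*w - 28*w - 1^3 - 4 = -3*m^2 + 8*m - 90*w^3 + w^2*(171 - 81*m) + w*(9*m^2 + 3*m - 32) - 5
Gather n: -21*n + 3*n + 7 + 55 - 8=54 - 18*n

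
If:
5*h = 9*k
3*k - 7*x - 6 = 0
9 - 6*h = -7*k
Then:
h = 81/19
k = 45/19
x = 3/19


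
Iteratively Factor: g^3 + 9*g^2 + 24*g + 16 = (g + 4)*(g^2 + 5*g + 4) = (g + 1)*(g + 4)*(g + 4)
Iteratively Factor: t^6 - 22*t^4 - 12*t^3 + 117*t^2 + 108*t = (t - 4)*(t^5 + 4*t^4 - 6*t^3 - 36*t^2 - 27*t) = (t - 4)*(t - 3)*(t^4 + 7*t^3 + 15*t^2 + 9*t) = t*(t - 4)*(t - 3)*(t^3 + 7*t^2 + 15*t + 9) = t*(t - 4)*(t - 3)*(t + 1)*(t^2 + 6*t + 9) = t*(t - 4)*(t - 3)*(t + 1)*(t + 3)*(t + 3)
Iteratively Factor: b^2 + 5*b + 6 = (b + 2)*(b + 3)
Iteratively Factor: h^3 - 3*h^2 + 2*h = (h - 1)*(h^2 - 2*h) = (h - 2)*(h - 1)*(h)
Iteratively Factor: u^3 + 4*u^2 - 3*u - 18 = (u - 2)*(u^2 + 6*u + 9) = (u - 2)*(u + 3)*(u + 3)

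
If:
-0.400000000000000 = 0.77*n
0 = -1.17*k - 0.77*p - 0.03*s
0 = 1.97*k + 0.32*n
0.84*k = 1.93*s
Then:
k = 0.08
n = -0.52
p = -0.13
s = 0.04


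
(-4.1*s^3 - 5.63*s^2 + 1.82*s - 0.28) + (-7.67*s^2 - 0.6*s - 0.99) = -4.1*s^3 - 13.3*s^2 + 1.22*s - 1.27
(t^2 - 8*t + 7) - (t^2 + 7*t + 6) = 1 - 15*t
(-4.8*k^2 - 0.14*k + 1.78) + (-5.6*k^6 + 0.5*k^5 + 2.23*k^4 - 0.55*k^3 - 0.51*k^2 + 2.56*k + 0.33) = -5.6*k^6 + 0.5*k^5 + 2.23*k^4 - 0.55*k^3 - 5.31*k^2 + 2.42*k + 2.11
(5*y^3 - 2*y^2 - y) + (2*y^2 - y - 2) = 5*y^3 - 2*y - 2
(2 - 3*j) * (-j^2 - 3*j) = 3*j^3 + 7*j^2 - 6*j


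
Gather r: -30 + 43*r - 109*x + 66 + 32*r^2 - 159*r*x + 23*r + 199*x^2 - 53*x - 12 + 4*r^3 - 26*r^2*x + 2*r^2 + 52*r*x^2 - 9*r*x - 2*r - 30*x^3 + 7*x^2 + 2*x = 4*r^3 + r^2*(34 - 26*x) + r*(52*x^2 - 168*x + 64) - 30*x^3 + 206*x^2 - 160*x + 24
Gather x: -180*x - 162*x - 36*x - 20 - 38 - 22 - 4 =-378*x - 84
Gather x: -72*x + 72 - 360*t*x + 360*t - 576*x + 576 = 360*t + x*(-360*t - 648) + 648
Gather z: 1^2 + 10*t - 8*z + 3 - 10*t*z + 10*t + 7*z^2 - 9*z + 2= 20*t + 7*z^2 + z*(-10*t - 17) + 6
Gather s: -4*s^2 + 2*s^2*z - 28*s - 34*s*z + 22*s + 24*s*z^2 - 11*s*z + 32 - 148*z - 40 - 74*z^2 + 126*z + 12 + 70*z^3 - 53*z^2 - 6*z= s^2*(2*z - 4) + s*(24*z^2 - 45*z - 6) + 70*z^3 - 127*z^2 - 28*z + 4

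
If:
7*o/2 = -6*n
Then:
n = -7*o/12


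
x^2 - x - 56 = (x - 8)*(x + 7)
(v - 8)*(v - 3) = v^2 - 11*v + 24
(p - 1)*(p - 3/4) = p^2 - 7*p/4 + 3/4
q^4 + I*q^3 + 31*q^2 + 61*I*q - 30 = (q - 6*I)*(q + I)^2*(q + 5*I)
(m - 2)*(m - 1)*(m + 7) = m^3 + 4*m^2 - 19*m + 14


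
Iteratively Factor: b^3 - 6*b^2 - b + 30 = (b - 5)*(b^2 - b - 6) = (b - 5)*(b + 2)*(b - 3)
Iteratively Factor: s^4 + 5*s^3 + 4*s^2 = (s + 4)*(s^3 + s^2) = (s + 1)*(s + 4)*(s^2) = s*(s + 1)*(s + 4)*(s)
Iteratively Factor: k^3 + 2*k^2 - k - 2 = (k - 1)*(k^2 + 3*k + 2) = (k - 1)*(k + 1)*(k + 2)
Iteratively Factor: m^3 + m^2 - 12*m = (m)*(m^2 + m - 12) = m*(m + 4)*(m - 3)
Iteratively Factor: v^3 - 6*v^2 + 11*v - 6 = (v - 3)*(v^2 - 3*v + 2) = (v - 3)*(v - 1)*(v - 2)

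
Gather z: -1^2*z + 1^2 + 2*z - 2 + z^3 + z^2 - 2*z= z^3 + z^2 - z - 1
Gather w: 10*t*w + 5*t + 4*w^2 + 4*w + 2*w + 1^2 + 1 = 5*t + 4*w^2 + w*(10*t + 6) + 2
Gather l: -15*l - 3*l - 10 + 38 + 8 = 36 - 18*l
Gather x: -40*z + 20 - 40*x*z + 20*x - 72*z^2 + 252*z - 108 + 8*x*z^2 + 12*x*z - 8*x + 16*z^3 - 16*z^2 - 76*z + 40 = x*(8*z^2 - 28*z + 12) + 16*z^3 - 88*z^2 + 136*z - 48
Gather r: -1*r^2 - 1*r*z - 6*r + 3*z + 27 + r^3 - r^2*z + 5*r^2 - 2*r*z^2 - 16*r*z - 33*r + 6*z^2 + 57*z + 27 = r^3 + r^2*(4 - z) + r*(-2*z^2 - 17*z - 39) + 6*z^2 + 60*z + 54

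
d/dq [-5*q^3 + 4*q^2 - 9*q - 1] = -15*q^2 + 8*q - 9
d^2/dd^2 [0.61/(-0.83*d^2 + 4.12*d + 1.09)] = (-0.840458*d^2 + 4.171912*d + 0.61*(1.66*d - 4.12)*(3.32*d - 8.24) + 1.103734)/(-0.83*d^2 + 4.12*d + 1.09)^3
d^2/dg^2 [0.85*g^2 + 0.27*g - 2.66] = 1.70000000000000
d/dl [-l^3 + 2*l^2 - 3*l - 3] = -3*l^2 + 4*l - 3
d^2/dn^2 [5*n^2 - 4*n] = 10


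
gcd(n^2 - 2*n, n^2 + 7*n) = n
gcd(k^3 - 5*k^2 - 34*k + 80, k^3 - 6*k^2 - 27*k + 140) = k + 5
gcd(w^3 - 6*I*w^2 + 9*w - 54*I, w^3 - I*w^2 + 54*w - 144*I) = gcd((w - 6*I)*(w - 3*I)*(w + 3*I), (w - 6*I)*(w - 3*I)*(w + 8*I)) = w^2 - 9*I*w - 18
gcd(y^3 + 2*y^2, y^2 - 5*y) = y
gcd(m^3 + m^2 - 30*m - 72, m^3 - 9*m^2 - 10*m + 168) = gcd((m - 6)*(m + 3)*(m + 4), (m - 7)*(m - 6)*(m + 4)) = m^2 - 2*m - 24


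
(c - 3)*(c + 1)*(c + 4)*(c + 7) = c^4 + 9*c^3 + 3*c^2 - 89*c - 84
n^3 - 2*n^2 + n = n*(n - 1)^2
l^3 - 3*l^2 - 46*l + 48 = (l - 8)*(l - 1)*(l + 6)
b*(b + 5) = b^2 + 5*b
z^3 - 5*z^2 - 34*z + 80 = (z - 8)*(z - 2)*(z + 5)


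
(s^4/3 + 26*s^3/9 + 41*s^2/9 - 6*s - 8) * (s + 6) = s^5/3 + 44*s^4/9 + 197*s^3/9 + 64*s^2/3 - 44*s - 48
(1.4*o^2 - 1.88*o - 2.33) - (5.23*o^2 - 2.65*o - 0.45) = -3.83*o^2 + 0.77*o - 1.88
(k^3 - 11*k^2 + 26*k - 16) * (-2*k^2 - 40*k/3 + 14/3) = -2*k^5 + 26*k^4/3 + 298*k^3/3 - 366*k^2 + 1004*k/3 - 224/3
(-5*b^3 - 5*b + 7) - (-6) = -5*b^3 - 5*b + 13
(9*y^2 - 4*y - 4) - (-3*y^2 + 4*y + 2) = 12*y^2 - 8*y - 6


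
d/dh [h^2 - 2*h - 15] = 2*h - 2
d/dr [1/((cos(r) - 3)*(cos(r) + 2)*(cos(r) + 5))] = (-3*sin(r)^2 + 8*cos(r) - 8)*sin(r)/((cos(r) - 3)^2*(cos(r) + 2)^2*(cos(r) + 5)^2)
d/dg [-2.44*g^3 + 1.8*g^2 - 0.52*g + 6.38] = -7.32*g^2 + 3.6*g - 0.52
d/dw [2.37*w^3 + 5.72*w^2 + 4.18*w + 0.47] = 7.11*w^2 + 11.44*w + 4.18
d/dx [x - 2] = 1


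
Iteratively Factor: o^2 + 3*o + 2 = (o + 2)*(o + 1)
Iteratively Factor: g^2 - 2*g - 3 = (g - 3)*(g + 1)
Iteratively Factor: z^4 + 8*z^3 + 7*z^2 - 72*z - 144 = (z + 4)*(z^3 + 4*z^2 - 9*z - 36) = (z + 4)^2*(z^2 - 9) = (z + 3)*(z + 4)^2*(z - 3)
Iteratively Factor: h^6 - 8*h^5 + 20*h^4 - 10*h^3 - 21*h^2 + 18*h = (h - 3)*(h^5 - 5*h^4 + 5*h^3 + 5*h^2 - 6*h) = (h - 3)^2*(h^4 - 2*h^3 - h^2 + 2*h) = (h - 3)^2*(h - 1)*(h^3 - h^2 - 2*h) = (h - 3)^2*(h - 1)*(h + 1)*(h^2 - 2*h) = (h - 3)^2*(h - 2)*(h - 1)*(h + 1)*(h)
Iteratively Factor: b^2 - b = (b - 1)*(b)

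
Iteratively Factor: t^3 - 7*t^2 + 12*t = (t - 3)*(t^2 - 4*t) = (t - 4)*(t - 3)*(t)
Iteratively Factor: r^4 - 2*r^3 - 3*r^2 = (r)*(r^3 - 2*r^2 - 3*r) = r^2*(r^2 - 2*r - 3) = r^2*(r + 1)*(r - 3)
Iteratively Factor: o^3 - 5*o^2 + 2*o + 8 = (o - 4)*(o^2 - o - 2) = (o - 4)*(o - 2)*(o + 1)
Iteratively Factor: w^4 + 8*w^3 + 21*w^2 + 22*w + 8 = (w + 2)*(w^3 + 6*w^2 + 9*w + 4) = (w + 1)*(w + 2)*(w^2 + 5*w + 4) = (w + 1)*(w + 2)*(w + 4)*(w + 1)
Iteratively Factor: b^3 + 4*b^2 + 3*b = (b)*(b^2 + 4*b + 3) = b*(b + 3)*(b + 1)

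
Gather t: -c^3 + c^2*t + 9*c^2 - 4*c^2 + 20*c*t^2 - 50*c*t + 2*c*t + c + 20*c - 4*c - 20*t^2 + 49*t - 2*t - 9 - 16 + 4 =-c^3 + 5*c^2 + 17*c + t^2*(20*c - 20) + t*(c^2 - 48*c + 47) - 21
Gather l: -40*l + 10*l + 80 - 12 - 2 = 66 - 30*l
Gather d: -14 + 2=-12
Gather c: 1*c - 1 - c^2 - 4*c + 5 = -c^2 - 3*c + 4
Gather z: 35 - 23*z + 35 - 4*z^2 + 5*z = -4*z^2 - 18*z + 70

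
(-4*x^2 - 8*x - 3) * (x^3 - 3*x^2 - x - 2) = -4*x^5 + 4*x^4 + 25*x^3 + 25*x^2 + 19*x + 6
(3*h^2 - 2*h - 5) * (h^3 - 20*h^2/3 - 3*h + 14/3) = 3*h^5 - 22*h^4 - 2*h^3/3 + 160*h^2/3 + 17*h/3 - 70/3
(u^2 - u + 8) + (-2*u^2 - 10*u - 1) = -u^2 - 11*u + 7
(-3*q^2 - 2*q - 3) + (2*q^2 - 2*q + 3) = -q^2 - 4*q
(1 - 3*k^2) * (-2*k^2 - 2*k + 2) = 6*k^4 + 6*k^3 - 8*k^2 - 2*k + 2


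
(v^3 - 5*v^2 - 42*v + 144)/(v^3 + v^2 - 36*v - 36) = (v^2 - 11*v + 24)/(v^2 - 5*v - 6)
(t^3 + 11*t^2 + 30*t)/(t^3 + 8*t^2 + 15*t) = (t + 6)/(t + 3)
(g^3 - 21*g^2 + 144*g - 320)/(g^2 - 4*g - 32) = (g^2 - 13*g + 40)/(g + 4)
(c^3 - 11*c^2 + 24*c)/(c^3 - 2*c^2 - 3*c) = (c - 8)/(c + 1)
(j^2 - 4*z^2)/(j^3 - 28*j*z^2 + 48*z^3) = (-j - 2*z)/(-j^2 - 2*j*z + 24*z^2)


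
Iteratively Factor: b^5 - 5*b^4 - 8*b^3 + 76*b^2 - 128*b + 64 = (b + 4)*(b^4 - 9*b^3 + 28*b^2 - 36*b + 16) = (b - 1)*(b + 4)*(b^3 - 8*b^2 + 20*b - 16) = (b - 4)*(b - 1)*(b + 4)*(b^2 - 4*b + 4) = (b - 4)*(b - 2)*(b - 1)*(b + 4)*(b - 2)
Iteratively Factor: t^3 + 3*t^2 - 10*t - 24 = (t + 2)*(t^2 + t - 12) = (t - 3)*(t + 2)*(t + 4)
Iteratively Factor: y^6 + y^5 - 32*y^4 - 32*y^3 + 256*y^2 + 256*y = (y - 4)*(y^5 + 5*y^4 - 12*y^3 - 80*y^2 - 64*y) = (y - 4)^2*(y^4 + 9*y^3 + 24*y^2 + 16*y) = (y - 4)^2*(y + 4)*(y^3 + 5*y^2 + 4*y) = (y - 4)^2*(y + 4)^2*(y^2 + y) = (y - 4)^2*(y + 1)*(y + 4)^2*(y)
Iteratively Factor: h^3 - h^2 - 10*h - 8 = (h + 2)*(h^2 - 3*h - 4) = (h - 4)*(h + 2)*(h + 1)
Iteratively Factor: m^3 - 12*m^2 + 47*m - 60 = (m - 4)*(m^2 - 8*m + 15) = (m - 4)*(m - 3)*(m - 5)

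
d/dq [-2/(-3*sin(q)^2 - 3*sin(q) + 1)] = -6*(2*sin(q) + 1)*cos(q)/(3*sin(q)^2 + 3*sin(q) - 1)^2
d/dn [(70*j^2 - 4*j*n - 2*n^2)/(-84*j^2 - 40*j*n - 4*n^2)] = 4*j/(9*j^2 + 6*j*n + n^2)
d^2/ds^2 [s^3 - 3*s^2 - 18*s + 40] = 6*s - 6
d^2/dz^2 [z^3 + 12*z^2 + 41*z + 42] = 6*z + 24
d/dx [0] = 0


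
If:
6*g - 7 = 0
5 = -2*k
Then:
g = 7/6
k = -5/2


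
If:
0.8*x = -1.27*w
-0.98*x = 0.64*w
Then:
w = 0.00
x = 0.00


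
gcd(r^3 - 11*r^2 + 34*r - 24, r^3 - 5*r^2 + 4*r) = r^2 - 5*r + 4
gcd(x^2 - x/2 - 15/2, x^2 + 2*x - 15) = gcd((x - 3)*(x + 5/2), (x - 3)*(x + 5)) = x - 3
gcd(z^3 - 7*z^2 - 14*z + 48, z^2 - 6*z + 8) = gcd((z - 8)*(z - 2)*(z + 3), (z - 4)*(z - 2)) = z - 2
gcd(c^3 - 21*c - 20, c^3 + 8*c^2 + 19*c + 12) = c^2 + 5*c + 4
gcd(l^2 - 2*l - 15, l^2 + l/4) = 1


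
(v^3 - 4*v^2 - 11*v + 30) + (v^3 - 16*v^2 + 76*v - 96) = 2*v^3 - 20*v^2 + 65*v - 66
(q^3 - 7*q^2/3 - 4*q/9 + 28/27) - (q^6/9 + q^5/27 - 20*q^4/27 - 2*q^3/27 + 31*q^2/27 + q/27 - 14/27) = -q^6/9 - q^5/27 + 20*q^4/27 + 29*q^3/27 - 94*q^2/27 - 13*q/27 + 14/9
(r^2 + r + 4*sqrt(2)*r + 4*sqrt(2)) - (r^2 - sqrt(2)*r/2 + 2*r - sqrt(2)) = -r + 9*sqrt(2)*r/2 + 5*sqrt(2)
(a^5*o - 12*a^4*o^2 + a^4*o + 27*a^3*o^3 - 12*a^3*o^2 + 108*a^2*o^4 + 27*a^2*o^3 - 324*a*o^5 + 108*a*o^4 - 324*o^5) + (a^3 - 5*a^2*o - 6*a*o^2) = a^5*o - 12*a^4*o^2 + a^4*o + 27*a^3*o^3 - 12*a^3*o^2 + a^3 + 108*a^2*o^4 + 27*a^2*o^3 - 5*a^2*o - 324*a*o^5 + 108*a*o^4 - 6*a*o^2 - 324*o^5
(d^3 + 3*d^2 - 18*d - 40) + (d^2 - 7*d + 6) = d^3 + 4*d^2 - 25*d - 34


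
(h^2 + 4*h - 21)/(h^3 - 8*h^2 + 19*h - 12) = (h + 7)/(h^2 - 5*h + 4)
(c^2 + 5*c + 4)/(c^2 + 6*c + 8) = (c + 1)/(c + 2)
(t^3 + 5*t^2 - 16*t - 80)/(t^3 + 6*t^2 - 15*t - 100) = (t + 4)/(t + 5)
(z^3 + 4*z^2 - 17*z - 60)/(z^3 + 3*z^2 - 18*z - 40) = (z + 3)/(z + 2)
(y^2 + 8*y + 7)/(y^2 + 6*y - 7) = (y + 1)/(y - 1)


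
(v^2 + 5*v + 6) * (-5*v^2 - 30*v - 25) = -5*v^4 - 55*v^3 - 205*v^2 - 305*v - 150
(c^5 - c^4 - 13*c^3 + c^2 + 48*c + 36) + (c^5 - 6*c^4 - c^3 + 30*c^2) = 2*c^5 - 7*c^4 - 14*c^3 + 31*c^2 + 48*c + 36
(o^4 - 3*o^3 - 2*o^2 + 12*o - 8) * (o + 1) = o^5 - 2*o^4 - 5*o^3 + 10*o^2 + 4*o - 8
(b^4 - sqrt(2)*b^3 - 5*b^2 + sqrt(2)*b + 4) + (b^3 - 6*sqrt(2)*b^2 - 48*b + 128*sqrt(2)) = b^4 - sqrt(2)*b^3 + b^3 - 6*sqrt(2)*b^2 - 5*b^2 - 48*b + sqrt(2)*b + 4 + 128*sqrt(2)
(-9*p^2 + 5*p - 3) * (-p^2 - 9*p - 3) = 9*p^4 + 76*p^3 - 15*p^2 + 12*p + 9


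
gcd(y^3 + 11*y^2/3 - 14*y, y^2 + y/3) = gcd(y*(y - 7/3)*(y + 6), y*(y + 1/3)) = y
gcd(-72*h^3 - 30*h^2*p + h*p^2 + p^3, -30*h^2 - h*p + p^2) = -6*h + p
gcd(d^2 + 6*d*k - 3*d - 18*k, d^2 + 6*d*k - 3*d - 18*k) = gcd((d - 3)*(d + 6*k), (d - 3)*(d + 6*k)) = d^2 + 6*d*k - 3*d - 18*k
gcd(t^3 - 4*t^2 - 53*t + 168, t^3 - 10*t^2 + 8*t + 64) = t - 8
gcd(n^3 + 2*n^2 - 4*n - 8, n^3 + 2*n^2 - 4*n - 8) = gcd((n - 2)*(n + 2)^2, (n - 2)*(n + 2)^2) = n^3 + 2*n^2 - 4*n - 8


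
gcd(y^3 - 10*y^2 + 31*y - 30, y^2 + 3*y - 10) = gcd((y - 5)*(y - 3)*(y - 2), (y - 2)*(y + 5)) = y - 2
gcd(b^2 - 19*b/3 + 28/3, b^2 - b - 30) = 1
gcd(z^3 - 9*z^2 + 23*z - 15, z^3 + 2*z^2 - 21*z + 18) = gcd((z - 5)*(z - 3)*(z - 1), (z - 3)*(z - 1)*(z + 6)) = z^2 - 4*z + 3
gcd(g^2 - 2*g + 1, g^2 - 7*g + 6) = g - 1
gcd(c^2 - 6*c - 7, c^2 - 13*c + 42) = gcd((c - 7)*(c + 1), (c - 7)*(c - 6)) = c - 7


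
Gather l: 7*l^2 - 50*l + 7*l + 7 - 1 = 7*l^2 - 43*l + 6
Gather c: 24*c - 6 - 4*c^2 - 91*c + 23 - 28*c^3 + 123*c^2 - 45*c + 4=-28*c^3 + 119*c^2 - 112*c + 21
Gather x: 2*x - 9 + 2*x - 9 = 4*x - 18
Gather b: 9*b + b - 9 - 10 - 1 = 10*b - 20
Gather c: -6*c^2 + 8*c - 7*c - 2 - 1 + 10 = -6*c^2 + c + 7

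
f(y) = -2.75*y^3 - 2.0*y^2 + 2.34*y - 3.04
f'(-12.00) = -1137.66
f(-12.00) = 4432.88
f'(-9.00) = -629.91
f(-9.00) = 1818.65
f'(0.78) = -5.80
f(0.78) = -3.74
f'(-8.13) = -510.44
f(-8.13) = 1323.50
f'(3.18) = -93.81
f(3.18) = -104.26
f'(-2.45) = -37.38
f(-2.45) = 19.66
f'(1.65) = -26.72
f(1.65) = -16.98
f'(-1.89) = -19.57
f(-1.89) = 3.96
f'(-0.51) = 2.23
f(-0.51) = -4.39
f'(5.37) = -257.04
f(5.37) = -474.00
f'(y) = -8.25*y^2 - 4.0*y + 2.34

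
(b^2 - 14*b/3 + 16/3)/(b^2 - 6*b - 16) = (-3*b^2 + 14*b - 16)/(3*(-b^2 + 6*b + 16))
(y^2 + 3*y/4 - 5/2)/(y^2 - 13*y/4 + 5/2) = (y + 2)/(y - 2)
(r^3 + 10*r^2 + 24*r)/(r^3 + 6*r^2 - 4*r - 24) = r*(r + 4)/(r^2 - 4)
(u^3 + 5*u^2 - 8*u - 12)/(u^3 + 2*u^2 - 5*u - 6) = (u + 6)/(u + 3)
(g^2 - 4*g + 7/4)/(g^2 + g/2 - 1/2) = (g - 7/2)/(g + 1)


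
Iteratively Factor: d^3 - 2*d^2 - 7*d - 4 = (d + 1)*(d^2 - 3*d - 4) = (d + 1)^2*(d - 4)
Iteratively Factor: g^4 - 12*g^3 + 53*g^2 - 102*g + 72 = (g - 3)*(g^3 - 9*g^2 + 26*g - 24) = (g - 3)*(g - 2)*(g^2 - 7*g + 12) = (g - 3)^2*(g - 2)*(g - 4)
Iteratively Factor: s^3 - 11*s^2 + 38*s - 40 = (s - 4)*(s^2 - 7*s + 10) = (s - 4)*(s - 2)*(s - 5)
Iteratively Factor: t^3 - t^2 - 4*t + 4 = (t - 2)*(t^2 + t - 2) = (t - 2)*(t - 1)*(t + 2)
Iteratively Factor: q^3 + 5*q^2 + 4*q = (q + 4)*(q^2 + q) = (q + 1)*(q + 4)*(q)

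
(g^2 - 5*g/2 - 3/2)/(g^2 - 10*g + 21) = (g + 1/2)/(g - 7)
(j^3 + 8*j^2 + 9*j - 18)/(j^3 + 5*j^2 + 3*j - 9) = (j + 6)/(j + 3)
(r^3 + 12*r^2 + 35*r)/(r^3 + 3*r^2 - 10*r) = (r + 7)/(r - 2)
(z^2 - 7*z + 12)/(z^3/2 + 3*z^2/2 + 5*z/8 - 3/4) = 8*(z^2 - 7*z + 12)/(4*z^3 + 12*z^2 + 5*z - 6)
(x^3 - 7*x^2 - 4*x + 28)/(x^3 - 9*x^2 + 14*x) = (x + 2)/x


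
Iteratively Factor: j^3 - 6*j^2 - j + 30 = (j + 2)*(j^2 - 8*j + 15) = (j - 5)*(j + 2)*(j - 3)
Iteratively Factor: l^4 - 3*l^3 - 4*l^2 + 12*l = (l)*(l^3 - 3*l^2 - 4*l + 12) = l*(l + 2)*(l^2 - 5*l + 6) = l*(l - 3)*(l + 2)*(l - 2)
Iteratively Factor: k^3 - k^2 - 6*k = (k - 3)*(k^2 + 2*k) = (k - 3)*(k + 2)*(k)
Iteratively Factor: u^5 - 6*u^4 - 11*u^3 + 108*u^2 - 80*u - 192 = (u + 1)*(u^4 - 7*u^3 - 4*u^2 + 112*u - 192) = (u - 4)*(u + 1)*(u^3 - 3*u^2 - 16*u + 48) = (u - 4)*(u + 1)*(u + 4)*(u^2 - 7*u + 12) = (u - 4)^2*(u + 1)*(u + 4)*(u - 3)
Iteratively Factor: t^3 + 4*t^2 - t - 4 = (t + 4)*(t^2 - 1) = (t - 1)*(t + 4)*(t + 1)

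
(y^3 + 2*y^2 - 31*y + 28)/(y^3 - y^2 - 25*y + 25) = (y^2 + 3*y - 28)/(y^2 - 25)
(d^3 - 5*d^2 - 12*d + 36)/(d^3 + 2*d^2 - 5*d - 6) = (d - 6)/(d + 1)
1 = 1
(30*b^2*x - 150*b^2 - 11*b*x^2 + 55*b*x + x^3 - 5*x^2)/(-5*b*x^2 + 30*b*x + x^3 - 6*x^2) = (-6*b*x + 30*b + x^2 - 5*x)/(x*(x - 6))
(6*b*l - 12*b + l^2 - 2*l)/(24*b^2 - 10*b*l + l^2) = (6*b*l - 12*b + l^2 - 2*l)/(24*b^2 - 10*b*l + l^2)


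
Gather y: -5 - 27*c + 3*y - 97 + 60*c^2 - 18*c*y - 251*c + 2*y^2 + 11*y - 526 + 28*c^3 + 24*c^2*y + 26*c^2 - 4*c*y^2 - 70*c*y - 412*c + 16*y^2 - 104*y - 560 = 28*c^3 + 86*c^2 - 690*c + y^2*(18 - 4*c) + y*(24*c^2 - 88*c - 90) - 1188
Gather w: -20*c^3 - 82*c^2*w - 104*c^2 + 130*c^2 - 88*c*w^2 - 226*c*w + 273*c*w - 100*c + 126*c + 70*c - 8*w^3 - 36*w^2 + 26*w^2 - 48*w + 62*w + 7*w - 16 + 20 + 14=-20*c^3 + 26*c^2 + 96*c - 8*w^3 + w^2*(-88*c - 10) + w*(-82*c^2 + 47*c + 21) + 18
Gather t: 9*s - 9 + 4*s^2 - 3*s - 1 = 4*s^2 + 6*s - 10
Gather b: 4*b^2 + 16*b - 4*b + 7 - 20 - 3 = 4*b^2 + 12*b - 16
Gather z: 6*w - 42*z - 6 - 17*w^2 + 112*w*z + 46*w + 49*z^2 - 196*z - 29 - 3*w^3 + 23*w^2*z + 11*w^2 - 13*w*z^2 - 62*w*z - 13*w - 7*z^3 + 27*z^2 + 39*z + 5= -3*w^3 - 6*w^2 + 39*w - 7*z^3 + z^2*(76 - 13*w) + z*(23*w^2 + 50*w - 199) - 30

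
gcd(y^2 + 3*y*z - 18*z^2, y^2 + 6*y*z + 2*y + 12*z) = y + 6*z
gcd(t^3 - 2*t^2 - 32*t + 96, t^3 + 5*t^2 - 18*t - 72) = t^2 + 2*t - 24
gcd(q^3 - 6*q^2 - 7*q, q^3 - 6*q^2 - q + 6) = q + 1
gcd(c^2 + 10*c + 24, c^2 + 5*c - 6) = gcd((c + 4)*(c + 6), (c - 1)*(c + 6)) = c + 6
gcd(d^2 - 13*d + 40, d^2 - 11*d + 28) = 1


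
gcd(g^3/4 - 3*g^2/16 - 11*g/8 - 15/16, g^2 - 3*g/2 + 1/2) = 1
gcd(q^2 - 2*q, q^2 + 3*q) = q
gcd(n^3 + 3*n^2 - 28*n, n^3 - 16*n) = n^2 - 4*n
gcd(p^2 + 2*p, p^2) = p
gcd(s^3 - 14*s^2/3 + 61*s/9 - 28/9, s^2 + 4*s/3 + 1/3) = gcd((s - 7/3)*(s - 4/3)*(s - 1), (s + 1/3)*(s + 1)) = 1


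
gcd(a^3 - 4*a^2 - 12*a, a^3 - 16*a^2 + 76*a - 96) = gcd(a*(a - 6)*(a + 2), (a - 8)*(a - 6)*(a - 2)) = a - 6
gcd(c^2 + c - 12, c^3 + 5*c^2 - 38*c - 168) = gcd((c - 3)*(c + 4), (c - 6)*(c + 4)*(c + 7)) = c + 4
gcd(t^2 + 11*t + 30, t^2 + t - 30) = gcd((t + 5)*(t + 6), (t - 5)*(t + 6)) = t + 6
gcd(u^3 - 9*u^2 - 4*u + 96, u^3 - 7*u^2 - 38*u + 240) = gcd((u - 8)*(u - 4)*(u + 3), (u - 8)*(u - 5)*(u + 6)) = u - 8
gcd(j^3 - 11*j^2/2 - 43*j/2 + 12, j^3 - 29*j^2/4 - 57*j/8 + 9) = j - 8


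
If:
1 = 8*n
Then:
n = 1/8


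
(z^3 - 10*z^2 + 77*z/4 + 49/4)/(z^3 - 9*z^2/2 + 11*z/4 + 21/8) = 2*(z - 7)/(2*z - 3)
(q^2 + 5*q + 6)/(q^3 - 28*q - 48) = (q + 3)/(q^2 - 2*q - 24)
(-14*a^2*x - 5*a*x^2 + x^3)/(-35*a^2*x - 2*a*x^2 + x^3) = (2*a + x)/(5*a + x)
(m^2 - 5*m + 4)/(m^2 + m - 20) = (m - 1)/(m + 5)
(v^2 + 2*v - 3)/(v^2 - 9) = (v - 1)/(v - 3)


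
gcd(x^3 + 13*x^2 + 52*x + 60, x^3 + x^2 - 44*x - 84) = x^2 + 8*x + 12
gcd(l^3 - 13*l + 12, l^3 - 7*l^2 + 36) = l - 3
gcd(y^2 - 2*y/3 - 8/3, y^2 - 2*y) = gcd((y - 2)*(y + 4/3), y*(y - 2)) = y - 2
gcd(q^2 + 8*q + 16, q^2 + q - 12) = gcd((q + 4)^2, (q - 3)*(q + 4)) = q + 4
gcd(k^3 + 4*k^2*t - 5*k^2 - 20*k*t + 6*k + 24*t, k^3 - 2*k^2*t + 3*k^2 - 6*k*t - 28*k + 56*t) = 1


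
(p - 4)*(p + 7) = p^2 + 3*p - 28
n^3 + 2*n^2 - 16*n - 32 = (n - 4)*(n + 2)*(n + 4)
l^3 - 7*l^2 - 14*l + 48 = (l - 8)*(l - 2)*(l + 3)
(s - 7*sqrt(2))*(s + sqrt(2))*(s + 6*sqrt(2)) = s^3 - 86*s - 84*sqrt(2)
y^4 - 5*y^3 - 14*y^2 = y^2*(y - 7)*(y + 2)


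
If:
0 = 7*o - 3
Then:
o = 3/7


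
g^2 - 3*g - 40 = (g - 8)*(g + 5)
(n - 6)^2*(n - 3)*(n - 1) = n^4 - 16*n^3 + 87*n^2 - 180*n + 108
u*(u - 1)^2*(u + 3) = u^4 + u^3 - 5*u^2 + 3*u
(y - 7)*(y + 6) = y^2 - y - 42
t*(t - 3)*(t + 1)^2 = t^4 - t^3 - 5*t^2 - 3*t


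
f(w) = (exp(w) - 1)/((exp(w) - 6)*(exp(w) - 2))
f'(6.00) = 0.00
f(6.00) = 0.00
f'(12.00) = 0.00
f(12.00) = 0.00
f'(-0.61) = 0.04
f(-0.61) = -0.06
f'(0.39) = 1.26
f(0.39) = 0.20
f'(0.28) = 0.65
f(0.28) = 0.10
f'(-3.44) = 0.00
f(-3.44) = -0.08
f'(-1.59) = 0.01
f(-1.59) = -0.08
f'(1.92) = -12.58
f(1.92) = 1.47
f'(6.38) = -0.00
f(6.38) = 0.00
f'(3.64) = -0.04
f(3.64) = 0.03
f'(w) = exp(w)/((exp(w) - 6)*(exp(w) - 2)) - (exp(w) - 1)*exp(w)/((exp(w) - 6)*(exp(w) - 2)^2) - (exp(w) - 1)*exp(w)/((exp(w) - 6)^2*(exp(w) - 2))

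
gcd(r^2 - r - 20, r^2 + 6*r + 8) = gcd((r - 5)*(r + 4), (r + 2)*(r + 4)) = r + 4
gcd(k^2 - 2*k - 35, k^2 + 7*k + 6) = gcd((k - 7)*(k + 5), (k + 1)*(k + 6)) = 1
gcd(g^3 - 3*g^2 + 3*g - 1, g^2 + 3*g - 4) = g - 1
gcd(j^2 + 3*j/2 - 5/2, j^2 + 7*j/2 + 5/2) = j + 5/2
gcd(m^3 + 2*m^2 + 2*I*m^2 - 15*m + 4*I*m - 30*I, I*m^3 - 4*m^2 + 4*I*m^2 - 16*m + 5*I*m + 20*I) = 1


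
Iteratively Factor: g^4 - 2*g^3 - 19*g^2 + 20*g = (g - 5)*(g^3 + 3*g^2 - 4*g) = (g - 5)*(g - 1)*(g^2 + 4*g) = g*(g - 5)*(g - 1)*(g + 4)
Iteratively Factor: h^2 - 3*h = (h)*(h - 3)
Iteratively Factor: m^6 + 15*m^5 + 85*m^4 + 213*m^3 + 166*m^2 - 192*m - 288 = (m + 3)*(m^5 + 12*m^4 + 49*m^3 + 66*m^2 - 32*m - 96) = (m + 3)*(m + 4)*(m^4 + 8*m^3 + 17*m^2 - 2*m - 24) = (m + 2)*(m + 3)*(m + 4)*(m^3 + 6*m^2 + 5*m - 12) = (m + 2)*(m + 3)^2*(m + 4)*(m^2 + 3*m - 4) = (m + 2)*(m + 3)^2*(m + 4)^2*(m - 1)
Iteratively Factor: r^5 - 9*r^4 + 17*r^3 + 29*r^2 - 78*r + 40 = (r - 1)*(r^4 - 8*r^3 + 9*r^2 + 38*r - 40) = (r - 5)*(r - 1)*(r^3 - 3*r^2 - 6*r + 8) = (r - 5)*(r - 4)*(r - 1)*(r^2 + r - 2) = (r - 5)*(r - 4)*(r - 1)*(r + 2)*(r - 1)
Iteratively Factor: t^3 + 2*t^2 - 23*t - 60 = (t - 5)*(t^2 + 7*t + 12) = (t - 5)*(t + 3)*(t + 4)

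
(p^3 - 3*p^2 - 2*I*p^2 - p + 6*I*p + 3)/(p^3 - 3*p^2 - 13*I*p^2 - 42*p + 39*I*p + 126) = (p^2 - 2*I*p - 1)/(p^2 - 13*I*p - 42)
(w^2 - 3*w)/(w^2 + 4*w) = (w - 3)/(w + 4)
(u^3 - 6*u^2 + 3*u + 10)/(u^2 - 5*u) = u - 1 - 2/u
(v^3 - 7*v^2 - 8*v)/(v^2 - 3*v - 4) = v*(v - 8)/(v - 4)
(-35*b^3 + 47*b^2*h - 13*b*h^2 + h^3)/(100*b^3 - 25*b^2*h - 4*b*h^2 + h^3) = (-7*b^2 + 8*b*h - h^2)/(20*b^2 - b*h - h^2)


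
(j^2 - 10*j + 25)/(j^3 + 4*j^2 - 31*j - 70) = (j - 5)/(j^2 + 9*j + 14)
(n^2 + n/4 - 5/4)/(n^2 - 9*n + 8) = (n + 5/4)/(n - 8)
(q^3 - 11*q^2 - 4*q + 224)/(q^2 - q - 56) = (q^2 - 3*q - 28)/(q + 7)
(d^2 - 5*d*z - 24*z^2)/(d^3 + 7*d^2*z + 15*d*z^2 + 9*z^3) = (d - 8*z)/(d^2 + 4*d*z + 3*z^2)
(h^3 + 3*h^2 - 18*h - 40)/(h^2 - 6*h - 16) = (h^2 + h - 20)/(h - 8)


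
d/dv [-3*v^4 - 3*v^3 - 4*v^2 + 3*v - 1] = -12*v^3 - 9*v^2 - 8*v + 3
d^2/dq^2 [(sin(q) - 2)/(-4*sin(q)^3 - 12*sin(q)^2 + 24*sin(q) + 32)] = (4*sin(q)^3 + 11*sin(q)^2 - 8*sin(q) - 42)/(4*(sin(q) + 1)^2*(sin(q) + 4)^3)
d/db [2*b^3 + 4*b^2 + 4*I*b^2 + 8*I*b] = 6*b^2 + 8*b*(1 + I) + 8*I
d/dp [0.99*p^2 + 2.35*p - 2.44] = 1.98*p + 2.35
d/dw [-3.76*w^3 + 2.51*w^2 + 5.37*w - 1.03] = -11.28*w^2 + 5.02*w + 5.37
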